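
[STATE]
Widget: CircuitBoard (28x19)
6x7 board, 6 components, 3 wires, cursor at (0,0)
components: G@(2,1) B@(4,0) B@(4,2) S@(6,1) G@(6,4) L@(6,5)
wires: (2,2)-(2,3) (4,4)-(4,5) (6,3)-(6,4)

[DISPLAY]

   0 1 2 3 4 5              
0  [.]                      
                            
1                           
                            
2       G   · ─ ·           
                            
3                           
                            
4   B       B       · ─ ·   
                            
5                           
                            
6       S       · ─ G   L   
Cursor: (0,0)               
                            
                            
                            
                            


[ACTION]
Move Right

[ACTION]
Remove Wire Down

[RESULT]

   0 1 2 3 4 5              
0      [.]                  
                            
1                           
                            
2       G   · ─ ·           
                            
3                           
                            
4   B       B       · ─ ·   
                            
5                           
                            
6       S       · ─ G   L   
Cursor: (0,1)               
                            
                            
                            
                            


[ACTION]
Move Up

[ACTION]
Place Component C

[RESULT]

   0 1 2 3 4 5              
0      [C]                  
                            
1                           
                            
2       G   · ─ ·           
                            
3                           
                            
4   B       B       · ─ ·   
                            
5                           
                            
6       S       · ─ G   L   
Cursor: (0,1)               
                            
                            
                            
                            


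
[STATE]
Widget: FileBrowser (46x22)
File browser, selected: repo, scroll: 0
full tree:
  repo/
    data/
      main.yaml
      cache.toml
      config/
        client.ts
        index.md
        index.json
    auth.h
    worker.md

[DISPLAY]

> [-] repo/                                   
    [+] data/                                 
    auth.h                                    
    worker.md                                 
                                              
                                              
                                              
                                              
                                              
                                              
                                              
                                              
                                              
                                              
                                              
                                              
                                              
                                              
                                              
                                              
                                              
                                              


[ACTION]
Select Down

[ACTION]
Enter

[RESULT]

  [-] repo/                                   
  > [-] data/                                 
      main.yaml                               
      cache.toml                              
      [+] config/                             
    auth.h                                    
    worker.md                                 
                                              
                                              
                                              
                                              
                                              
                                              
                                              
                                              
                                              
                                              
                                              
                                              
                                              
                                              
                                              


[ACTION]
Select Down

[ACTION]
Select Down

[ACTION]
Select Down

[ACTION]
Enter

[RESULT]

  [-] repo/                                   
    [-] data/                                 
      main.yaml                               
      cache.toml                              
    > [-] config/                             
        client.ts                             
        index.md                              
        index.json                            
    auth.h                                    
    worker.md                                 
                                              
                                              
                                              
                                              
                                              
                                              
                                              
                                              
                                              
                                              
                                              
                                              


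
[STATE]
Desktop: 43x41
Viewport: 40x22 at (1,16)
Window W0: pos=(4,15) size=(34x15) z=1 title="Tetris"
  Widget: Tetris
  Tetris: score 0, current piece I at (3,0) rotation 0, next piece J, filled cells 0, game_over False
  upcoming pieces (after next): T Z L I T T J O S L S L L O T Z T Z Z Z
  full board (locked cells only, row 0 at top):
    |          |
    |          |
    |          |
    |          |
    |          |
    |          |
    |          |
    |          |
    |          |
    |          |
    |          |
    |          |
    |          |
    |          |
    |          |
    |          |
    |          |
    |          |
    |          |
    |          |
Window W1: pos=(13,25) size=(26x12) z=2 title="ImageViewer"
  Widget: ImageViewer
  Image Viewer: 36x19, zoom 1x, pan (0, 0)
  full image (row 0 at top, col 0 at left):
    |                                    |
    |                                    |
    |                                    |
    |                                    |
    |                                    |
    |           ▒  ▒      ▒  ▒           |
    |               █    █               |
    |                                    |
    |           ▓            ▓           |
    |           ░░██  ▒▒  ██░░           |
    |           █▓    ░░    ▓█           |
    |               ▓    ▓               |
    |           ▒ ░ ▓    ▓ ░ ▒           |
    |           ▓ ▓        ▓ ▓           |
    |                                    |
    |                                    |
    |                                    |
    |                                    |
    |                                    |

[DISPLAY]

   ┃ Tetris                         ┃   
   ┠────────────────────────────────┨   
   ┃          │Next:                ┃   
   ┃          │█                    ┃   
   ┃          │███                  ┃   
   ┃          │                     ┃   
   ┃          │                     ┃   
   ┃          │                     ┃   
   ┃          │Score:               ┃   
   ┃        ┏━━━━━━━━━━━━━━━━━━━━━━━━┓  
   ┃        ┃ ImageViewer            ┃  
   ┃        ┠────────────────────────┨  
   ┃        ┃                        ┃  
   ┗━━━━━━━━┃                        ┃  
            ┃                        ┃  
            ┃                        ┃  
            ┃                        ┃  
            ┃           ▒  ▒      ▒  ┃  
            ┃               █    █   ┃  
            ┃                        ┃  
            ┗━━━━━━━━━━━━━━━━━━━━━━━━┛  
                                        


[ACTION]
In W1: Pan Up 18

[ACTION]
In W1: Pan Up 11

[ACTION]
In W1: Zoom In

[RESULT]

   ┃ Tetris                         ┃   
   ┠────────────────────────────────┨   
   ┃          │Next:                ┃   
   ┃          │█                    ┃   
   ┃          │███                  ┃   
   ┃          │                     ┃   
   ┃          │                     ┃   
   ┃          │                     ┃   
   ┃          │Score:               ┃   
   ┃        ┏━━━━━━━━━━━━━━━━━━━━━━━━┓  
   ┃        ┃ ImageViewer            ┃  
   ┃        ┠────────────────────────┨  
   ┃        ┃                        ┃  
   ┗━━━━━━━━┃                        ┃  
            ┃                        ┃  
            ┃                        ┃  
            ┃                        ┃  
            ┃                        ┃  
            ┃                        ┃  
            ┃                        ┃  
            ┗━━━━━━━━━━━━━━━━━━━━━━━━┛  
                                        


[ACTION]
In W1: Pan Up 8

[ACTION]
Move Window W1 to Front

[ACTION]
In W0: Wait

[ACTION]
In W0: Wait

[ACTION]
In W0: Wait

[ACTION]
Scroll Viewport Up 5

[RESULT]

                                        
                                        
                                        
                                        
   ┏━━━━━━━━━━━━━━━━━━━━━━━━━━━━━━━━┓   
   ┃ Tetris                         ┃   
   ┠────────────────────────────────┨   
   ┃          │Next:                ┃   
   ┃          │█                    ┃   
   ┃          │███                  ┃   
   ┃          │                     ┃   
   ┃          │                     ┃   
   ┃          │                     ┃   
   ┃          │Score:               ┃   
   ┃        ┏━━━━━━━━━━━━━━━━━━━━━━━━┓  
   ┃        ┃ ImageViewer            ┃  
   ┃        ┠────────────────────────┨  
   ┃        ┃                        ┃  
   ┗━━━━━━━━┃                        ┃  
            ┃                        ┃  
            ┃                        ┃  
            ┃                        ┃  


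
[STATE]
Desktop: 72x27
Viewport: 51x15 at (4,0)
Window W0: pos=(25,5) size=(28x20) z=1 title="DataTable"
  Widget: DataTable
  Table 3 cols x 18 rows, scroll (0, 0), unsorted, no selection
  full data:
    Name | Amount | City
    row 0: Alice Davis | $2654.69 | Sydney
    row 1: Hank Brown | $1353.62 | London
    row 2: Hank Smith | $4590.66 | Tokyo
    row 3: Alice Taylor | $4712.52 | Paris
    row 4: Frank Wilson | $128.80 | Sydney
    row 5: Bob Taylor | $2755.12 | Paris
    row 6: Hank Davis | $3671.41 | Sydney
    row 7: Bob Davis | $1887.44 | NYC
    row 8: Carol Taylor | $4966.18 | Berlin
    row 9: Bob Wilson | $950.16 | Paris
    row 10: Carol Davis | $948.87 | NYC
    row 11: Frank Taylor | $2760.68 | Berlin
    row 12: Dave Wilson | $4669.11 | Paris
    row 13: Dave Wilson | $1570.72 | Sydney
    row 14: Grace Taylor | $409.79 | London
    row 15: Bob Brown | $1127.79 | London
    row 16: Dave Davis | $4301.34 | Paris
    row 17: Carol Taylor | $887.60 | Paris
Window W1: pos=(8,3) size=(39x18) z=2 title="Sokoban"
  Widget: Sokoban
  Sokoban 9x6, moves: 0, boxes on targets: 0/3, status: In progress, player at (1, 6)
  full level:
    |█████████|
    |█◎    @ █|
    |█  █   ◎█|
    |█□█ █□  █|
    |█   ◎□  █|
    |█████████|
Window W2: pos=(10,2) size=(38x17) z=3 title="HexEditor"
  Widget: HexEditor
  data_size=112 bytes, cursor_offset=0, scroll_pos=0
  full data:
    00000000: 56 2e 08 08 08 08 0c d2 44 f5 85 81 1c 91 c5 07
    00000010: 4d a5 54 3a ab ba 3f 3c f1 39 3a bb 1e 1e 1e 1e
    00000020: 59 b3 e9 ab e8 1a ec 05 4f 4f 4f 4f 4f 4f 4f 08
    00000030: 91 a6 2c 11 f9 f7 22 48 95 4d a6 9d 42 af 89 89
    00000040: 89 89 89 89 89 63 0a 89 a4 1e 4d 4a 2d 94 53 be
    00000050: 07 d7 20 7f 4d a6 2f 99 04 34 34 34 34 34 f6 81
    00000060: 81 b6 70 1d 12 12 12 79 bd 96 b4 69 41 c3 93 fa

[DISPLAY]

                                                   
                                                   
      ┏━━━━━━━━━━━━━━━━━━━━━━━━━━━━━━━━━━━━┓       
    ┏━┃ HexEditor                          ┃       
    ┃ ┠────────────────────────────────────┨       
    ┠─┃00000000  56 2e 08 08 08 08 0c d2  4┃━━━━┓  
    ┃█┃00000010  4d a5 54 3a ab ba 3f 3c  f┃    ┃  
    ┃█┃00000020  59 b3 e9 ab e8 1a ec 05  4┃────┨  
    ┃█┃00000030  91 a6 2c 11 f9 f7 22 48  9┃City┃  
    ┃█┃00000040  89 89 89 89 89 63 0a 89  a┃────┃  
    ┃█┃00000050  07 d7 20 7f 4d a6 2f 99  0┃Sydn┃  
    ┃█┃00000060  81 b6 70 1d 12 12 12 79  b┃Lond┃  
    ┃M┃                                    ┃Toky┃  
    ┃ ┃                                    ┃Pari┃  
    ┃ ┃                                    ┃Sydn┃  


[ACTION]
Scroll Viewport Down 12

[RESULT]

    ┃M┃                                    ┃Toky┃  
    ┃ ┃                                    ┃Pari┃  
    ┃ ┃                                    ┃Sydn┃  
    ┃ ┃                                    ┃Pari┃  
    ┃ ┃                                    ┃Sydn┃  
    ┃ ┃                                    ┃NYC ┃  
    ┃ ┗━━━━━━━━━━━━━━━━━━━━━━━━━━━━━━━━━━━━┛Berl┃  
    ┃                                     ┃│Pari┃  
    ┗━━━━━━━━━━━━━━━━━━━━━━━━━━━━━━━━━━━━━┛│NYC ┃  
                     ┃Frank Taylor│$2760.68│Berl┃  
                     ┃Dave Wilson │$4669.11│Pari┃  
                     ┃Dave Wilson │$1570.72│Sydn┃  
                     ┗━━━━━━━━━━━━━━━━━━━━━━━━━━┛  
                                                   
                                                   


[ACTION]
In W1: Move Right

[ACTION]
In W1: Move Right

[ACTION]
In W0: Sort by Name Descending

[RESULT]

    ┃M┃                                    ┃Lond┃  
    ┃ ┃                                    ┃Lond┃  
    ┃ ┃                                    ┃Sydn┃  
    ┃ ┃                                    ┃Berl┃  
    ┃ ┃                                    ┃Pari┃  
    ┃ ┃                                    ┃Sydn┃  
    ┃ ┗━━━━━━━━━━━━━━━━━━━━━━━━━━━━━━━━━━━━┛Pari┃  
    ┃                                     ┃│Berl┃  
    ┗━━━━━━━━━━━━━━━━━━━━━━━━━━━━━━━━━━━━━┛│Pari┃  
                     ┃Carol Davis │$948.87 │NYC ┃  
                     ┃Bob Wilson  │$950.16 │Pari┃  
                     ┃Bob Taylor  │$2755.12│Pari┃  
                     ┗━━━━━━━━━━━━━━━━━━━━━━━━━━┛  
                                                   
                                                   


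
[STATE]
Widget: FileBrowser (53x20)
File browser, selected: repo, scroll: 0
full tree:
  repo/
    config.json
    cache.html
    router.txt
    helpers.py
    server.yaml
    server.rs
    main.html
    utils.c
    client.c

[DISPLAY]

> [-] repo/                                          
    config.json                                      
    cache.html                                       
    router.txt                                       
    helpers.py                                       
    server.yaml                                      
    server.rs                                        
    main.html                                        
    utils.c                                          
    client.c                                         
                                                     
                                                     
                                                     
                                                     
                                                     
                                                     
                                                     
                                                     
                                                     
                                                     


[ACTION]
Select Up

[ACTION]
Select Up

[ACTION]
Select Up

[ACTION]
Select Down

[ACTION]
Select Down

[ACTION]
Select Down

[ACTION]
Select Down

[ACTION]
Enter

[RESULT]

  [-] repo/                                          
    config.json                                      
    cache.html                                       
    router.txt                                       
  > helpers.py                                       
    server.yaml                                      
    server.rs                                        
    main.html                                        
    utils.c                                          
    client.c                                         
                                                     
                                                     
                                                     
                                                     
                                                     
                                                     
                                                     
                                                     
                                                     
                                                     


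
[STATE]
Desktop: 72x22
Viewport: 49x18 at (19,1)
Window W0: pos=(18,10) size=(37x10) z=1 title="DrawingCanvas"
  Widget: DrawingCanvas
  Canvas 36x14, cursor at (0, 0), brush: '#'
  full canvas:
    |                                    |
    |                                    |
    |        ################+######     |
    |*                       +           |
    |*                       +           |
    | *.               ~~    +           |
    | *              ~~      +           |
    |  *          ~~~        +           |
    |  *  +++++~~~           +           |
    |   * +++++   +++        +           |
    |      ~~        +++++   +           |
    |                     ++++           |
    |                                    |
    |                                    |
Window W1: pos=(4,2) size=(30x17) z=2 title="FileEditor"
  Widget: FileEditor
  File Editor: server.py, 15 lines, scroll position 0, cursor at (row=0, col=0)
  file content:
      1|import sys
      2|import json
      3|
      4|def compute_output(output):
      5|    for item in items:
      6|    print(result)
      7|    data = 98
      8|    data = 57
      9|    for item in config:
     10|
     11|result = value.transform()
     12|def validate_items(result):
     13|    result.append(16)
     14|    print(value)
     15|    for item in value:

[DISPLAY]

                                                 
━━━━━━━━━━━━━━┓                                  
              ┃                                  
──────────────┨                                  
             ▲┃                                  
             █┃                                  
             ░┃                                  
tput(output):░┃                                  
n items:     ░┃                                  
lt)          ░┃━━━━━━━━━━━━━━━━━━━━┓             
             ░┃                    ┃             
             ░┃────────────────────┨             
n config:    ░┃                    ┃             
             ░┃                    ┃             
.transform() ░┃#########+######    ┃             
tems(result):░┃         +          ┃             
end(16)      ▼┃         +          ┃             
━━━━━━━━━━━━━━┛   ~~    +          ┃             


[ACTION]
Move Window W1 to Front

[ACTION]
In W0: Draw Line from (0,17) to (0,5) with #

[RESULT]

                                                 
━━━━━━━━━━━━━━┓                                  
              ┃                                  
──────────────┨                                  
             ▲┃                                  
             █┃                                  
             ░┃                                  
tput(output):░┃                                  
n items:     ░┃                                  
lt)          ░┃━━━━━━━━━━━━━━━━━━━━┓             
             ░┃                    ┃             
             ░┃────────────────────┨             
n config:    ░┃###                 ┃             
             ░┃                    ┃             
.transform() ░┃#########+######    ┃             
tems(result):░┃         +          ┃             
end(16)      ▼┃         +          ┃             
━━━━━━━━━━━━━━┛   ~~    +          ┃             


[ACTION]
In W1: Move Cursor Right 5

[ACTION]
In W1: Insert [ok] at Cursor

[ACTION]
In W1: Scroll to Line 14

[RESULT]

                                                 
━━━━━━━━━━━━━━┓                                  
              ┃                                  
──────────────┨                                  
             ▲┃                                  
tput(output):░┃                                  
n items:     ░┃                                  
lt)          ░┃                                  
             ░┃                                  
             ░┃━━━━━━━━━━━━━━━━━━━━┓             
n config:    ░┃                    ┃             
             ░┃────────────────────┨             
.transform() ░┃###                 ┃             
tems(result):░┃                    ┃             
end(16)      ░┃#########+######    ┃             
e)           █┃         +          ┃             
n value:     ▼┃         +          ┃             
━━━━━━━━━━━━━━┛   ~~    +          ┃             


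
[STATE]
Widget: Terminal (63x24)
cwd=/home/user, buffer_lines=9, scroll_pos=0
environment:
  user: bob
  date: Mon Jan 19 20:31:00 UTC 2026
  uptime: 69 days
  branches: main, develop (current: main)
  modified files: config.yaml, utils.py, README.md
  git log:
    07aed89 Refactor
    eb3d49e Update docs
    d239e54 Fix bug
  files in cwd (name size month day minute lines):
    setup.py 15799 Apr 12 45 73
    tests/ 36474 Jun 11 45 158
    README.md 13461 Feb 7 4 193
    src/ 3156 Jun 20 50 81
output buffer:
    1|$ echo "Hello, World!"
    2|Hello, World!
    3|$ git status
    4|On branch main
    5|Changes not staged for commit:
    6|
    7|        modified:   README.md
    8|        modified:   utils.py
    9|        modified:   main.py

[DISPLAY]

$ echo "Hello, World!"                                         
Hello, World!                                                  
$ git status                                                   
On branch main                                                 
Changes not staged for commit:                                 
                                                               
        modified:   README.md                                  
        modified:   utils.py                                   
        modified:   main.py                                    
$ █                                                            
                                                               
                                                               
                                                               
                                                               
                                                               
                                                               
                                                               
                                                               
                                                               
                                                               
                                                               
                                                               
                                                               
                                                               


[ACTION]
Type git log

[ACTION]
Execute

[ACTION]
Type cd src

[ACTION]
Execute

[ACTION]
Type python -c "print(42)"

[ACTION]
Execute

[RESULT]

$ echo "Hello, World!"                                         
Hello, World!                                                  
$ git status                                                   
On branch main                                                 
Changes not staged for commit:                                 
                                                               
        modified:   README.md                                  
        modified:   utils.py                                   
        modified:   main.py                                    
$ git log                                                      
07aed89 Refactor                                               
eb3d49e Update docs                                            
d239e54 Fix bug                                                
$ cd src                                                       
                                                               
$ python -c "print(42)"                                        
42                                                             
$ █                                                            
                                                               
                                                               
                                                               
                                                               
                                                               
                                                               


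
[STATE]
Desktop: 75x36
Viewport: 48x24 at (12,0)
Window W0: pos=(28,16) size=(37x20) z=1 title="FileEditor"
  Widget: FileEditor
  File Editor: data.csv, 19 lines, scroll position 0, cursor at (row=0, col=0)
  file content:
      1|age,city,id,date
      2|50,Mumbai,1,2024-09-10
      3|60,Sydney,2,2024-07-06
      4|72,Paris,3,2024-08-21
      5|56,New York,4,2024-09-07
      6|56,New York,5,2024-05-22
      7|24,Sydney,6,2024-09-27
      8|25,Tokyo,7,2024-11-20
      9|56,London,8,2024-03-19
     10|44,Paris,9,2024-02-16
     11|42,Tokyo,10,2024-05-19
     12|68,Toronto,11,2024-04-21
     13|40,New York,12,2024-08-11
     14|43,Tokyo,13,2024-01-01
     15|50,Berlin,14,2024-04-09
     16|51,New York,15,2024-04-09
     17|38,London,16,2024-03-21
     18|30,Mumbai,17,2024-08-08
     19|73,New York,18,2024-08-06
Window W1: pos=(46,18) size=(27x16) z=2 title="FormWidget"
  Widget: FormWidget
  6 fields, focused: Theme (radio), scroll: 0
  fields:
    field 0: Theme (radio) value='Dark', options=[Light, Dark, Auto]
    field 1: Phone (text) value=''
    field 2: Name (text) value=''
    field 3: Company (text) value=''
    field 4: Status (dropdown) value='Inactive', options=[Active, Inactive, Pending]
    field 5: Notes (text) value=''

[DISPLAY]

                                                
                                                
                                                
                                                
                                                
                                                
                                                
                                                
                                                
                                                
                                                
                                                
                                                
                                                
                                                
                                                
                ┏━━━━━━━━━━━━━━━━━━━━━━━━━━━━━━━
                ┃ FileEditor                    
                ┠─────────────────┏━━━━━━━━━━━━━
                ┃█ge,city,id,date ┃ FormWidget  
                ┃50,Mumbai,1,2024-┠─────────────
                ┃60,Sydney,2,2024-┃> Theme:     
                ┃72,Paris,3,2024-0┃  Phone:     
                ┃56,New York,4,202┃  Name:      


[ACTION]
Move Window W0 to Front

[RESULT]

                                                
                                                
                                                
                                                
                                                
                                                
                                                
                                                
                                                
                                                
                                                
                                                
                                                
                                                
                                                
                                                
                ┏━━━━━━━━━━━━━━━━━━━━━━━━━━━━━━━
                ┃ FileEditor                    
                ┠───────────────────────────────
                ┃█ge,city,id,date               
                ┃50,Mumbai,1,2024-09-10         
                ┃60,Sydney,2,2024-07-06         
                ┃72,Paris,3,2024-08-21          
                ┃56,New York,4,2024-09-07       


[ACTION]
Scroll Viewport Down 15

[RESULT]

                                                
                                                
                                                
                                                
                ┏━━━━━━━━━━━━━━━━━━━━━━━━━━━━━━━
                ┃ FileEditor                    
                ┠───────────────────────────────
                ┃█ge,city,id,date               
                ┃50,Mumbai,1,2024-09-10         
                ┃60,Sydney,2,2024-07-06         
                ┃72,Paris,3,2024-08-21          
                ┃56,New York,4,2024-09-07       
                ┃56,New York,5,2024-05-22       
                ┃24,Sydney,6,2024-09-27         
                ┃25,Tokyo,7,2024-11-20          
                ┃56,London,8,2024-03-19         
                ┃44,Paris,9,2024-02-16          
                ┃42,Tokyo,10,2024-05-19         
                ┃68,Toronto,11,2024-04-21       
                ┃40,New York,12,2024-08-11      
                ┃43,Tokyo,13,2024-01-01         
                ┃50,Berlin,14,2024-04-09        
                ┃51,New York,15,2024-04-09      
                ┗━━━━━━━━━━━━━━━━━━━━━━━━━━━━━━━


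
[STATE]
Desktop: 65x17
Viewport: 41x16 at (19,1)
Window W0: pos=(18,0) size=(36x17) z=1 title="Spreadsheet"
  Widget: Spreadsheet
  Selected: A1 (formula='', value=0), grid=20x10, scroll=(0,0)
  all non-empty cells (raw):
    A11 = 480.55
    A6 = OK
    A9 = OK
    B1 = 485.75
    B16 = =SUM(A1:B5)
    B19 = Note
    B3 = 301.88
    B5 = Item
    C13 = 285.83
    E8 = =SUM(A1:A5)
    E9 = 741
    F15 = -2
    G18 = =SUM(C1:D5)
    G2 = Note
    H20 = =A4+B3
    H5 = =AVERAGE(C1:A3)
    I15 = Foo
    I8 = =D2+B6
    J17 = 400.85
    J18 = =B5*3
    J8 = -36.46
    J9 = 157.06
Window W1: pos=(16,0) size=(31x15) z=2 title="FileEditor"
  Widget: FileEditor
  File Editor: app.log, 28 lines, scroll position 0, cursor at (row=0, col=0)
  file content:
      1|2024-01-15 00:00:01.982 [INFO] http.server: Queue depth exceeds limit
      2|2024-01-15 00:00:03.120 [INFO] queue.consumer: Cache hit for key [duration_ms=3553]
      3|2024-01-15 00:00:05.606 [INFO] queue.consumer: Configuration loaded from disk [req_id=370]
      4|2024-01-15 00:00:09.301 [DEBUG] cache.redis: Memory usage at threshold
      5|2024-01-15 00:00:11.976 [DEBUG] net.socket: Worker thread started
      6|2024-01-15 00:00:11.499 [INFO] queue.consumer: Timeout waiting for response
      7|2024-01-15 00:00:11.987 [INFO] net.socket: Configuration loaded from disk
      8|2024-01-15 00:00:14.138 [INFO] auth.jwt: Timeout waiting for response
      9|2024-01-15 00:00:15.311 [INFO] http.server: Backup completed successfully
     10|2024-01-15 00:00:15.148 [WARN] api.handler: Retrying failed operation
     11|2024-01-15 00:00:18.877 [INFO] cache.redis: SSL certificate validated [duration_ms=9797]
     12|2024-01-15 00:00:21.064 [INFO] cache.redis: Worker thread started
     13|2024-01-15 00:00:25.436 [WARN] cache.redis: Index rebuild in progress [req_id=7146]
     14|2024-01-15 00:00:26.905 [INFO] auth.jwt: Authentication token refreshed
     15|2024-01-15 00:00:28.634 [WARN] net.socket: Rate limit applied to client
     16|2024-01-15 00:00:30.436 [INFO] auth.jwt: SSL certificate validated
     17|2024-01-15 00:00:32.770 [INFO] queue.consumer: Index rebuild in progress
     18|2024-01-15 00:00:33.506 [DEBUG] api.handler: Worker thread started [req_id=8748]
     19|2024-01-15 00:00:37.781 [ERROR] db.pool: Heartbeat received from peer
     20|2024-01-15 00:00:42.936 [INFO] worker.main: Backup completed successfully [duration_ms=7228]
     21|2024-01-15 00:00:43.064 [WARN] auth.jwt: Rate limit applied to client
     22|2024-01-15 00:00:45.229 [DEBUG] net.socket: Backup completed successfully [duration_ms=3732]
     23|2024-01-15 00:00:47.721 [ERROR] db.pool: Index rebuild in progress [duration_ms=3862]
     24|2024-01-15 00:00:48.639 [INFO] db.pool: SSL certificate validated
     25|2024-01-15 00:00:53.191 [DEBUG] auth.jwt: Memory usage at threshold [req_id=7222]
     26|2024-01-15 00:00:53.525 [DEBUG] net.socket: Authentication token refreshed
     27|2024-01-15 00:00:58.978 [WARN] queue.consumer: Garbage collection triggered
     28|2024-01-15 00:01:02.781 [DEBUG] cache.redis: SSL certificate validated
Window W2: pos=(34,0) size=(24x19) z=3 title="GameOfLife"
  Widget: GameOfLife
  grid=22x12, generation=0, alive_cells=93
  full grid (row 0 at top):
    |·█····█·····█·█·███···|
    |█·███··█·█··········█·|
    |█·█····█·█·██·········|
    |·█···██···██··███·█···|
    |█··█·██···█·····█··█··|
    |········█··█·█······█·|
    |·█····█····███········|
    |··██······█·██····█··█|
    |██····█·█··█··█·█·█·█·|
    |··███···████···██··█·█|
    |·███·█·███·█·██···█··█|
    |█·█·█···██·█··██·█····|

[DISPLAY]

ileEditor      ┃ GameOfLife           ┃  
───────────────┠──────────────────────┨  
24-01-15 00:00:┃Gen: 0                ┃  
24-01-15 00:00:┃·█····█·····█·█·███···┃  
24-01-15 00:00:┃█·███··█·█··········█·┃  
24-01-15 00:00:┃█·█····█·█·██·········┃  
24-01-15 00:00:┃·█···██···██··███·█···┃  
24-01-15 00:00:┃█··█·██···█·····█··█··┃  
24-01-15 00:00:┃········█··█·█······█·┃  
24-01-15 00:00:┃·█····█····███········┃  
24-01-15 00:00:┃··██······█·██····█··█┃  
24-01-15 00:00:┃██····█·█··█··█·█·█·█·┃  
24-01-15 00:00:┃··███···████···██··█·█┃  
━━━━━━━━━━━━━━━┃·███·█·███·█·██···█··█┃  
 10        0   ┃█·█·█···██·█··██·█····┃  
━━━━━━━━━━━━━━━┃                      ┃  


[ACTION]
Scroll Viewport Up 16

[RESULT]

━━━━━━━━━━━━━━━┏━━━━━━━━━━━━━━━━━━━━━━┓  
ileEditor      ┃ GameOfLife           ┃  
───────────────┠──────────────────────┨  
24-01-15 00:00:┃Gen: 0                ┃  
24-01-15 00:00:┃·█····█·····█·█·███···┃  
24-01-15 00:00:┃█·███··█·█··········█·┃  
24-01-15 00:00:┃█·█····█·█·██·········┃  
24-01-15 00:00:┃·█···██···██··███·█···┃  
24-01-15 00:00:┃█··█·██···█·····█··█··┃  
24-01-15 00:00:┃········█··█·█······█·┃  
24-01-15 00:00:┃·█····█····███········┃  
24-01-15 00:00:┃··██······█·██····█··█┃  
24-01-15 00:00:┃██····█·█··█··█·█·█·█·┃  
24-01-15 00:00:┃··███···████···██··█·█┃  
━━━━━━━━━━━━━━━┃·███·█·███·█·██···█··█┃  
 10        0   ┃█·█·█···██·█··██·█····┃  


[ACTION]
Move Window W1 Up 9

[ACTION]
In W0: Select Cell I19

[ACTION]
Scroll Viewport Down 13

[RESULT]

ileEditor      ┃ GameOfLife           ┃  
───────────────┠──────────────────────┨  
24-01-15 00:00:┃Gen: 0                ┃  
24-01-15 00:00:┃·█····█·····█·█·███···┃  
24-01-15 00:00:┃█·███··█·█··········█·┃  
24-01-15 00:00:┃█·█····█·█·██·········┃  
24-01-15 00:00:┃·█···██···██··███·█···┃  
24-01-15 00:00:┃█··█·██···█·····█··█··┃  
24-01-15 00:00:┃········█··█·█······█·┃  
24-01-15 00:00:┃·█····█····███········┃  
24-01-15 00:00:┃··██······█·██····█··█┃  
24-01-15 00:00:┃██····█·█··█··█·█·█·█·┃  
24-01-15 00:00:┃··███···████···██··█·█┃  
━━━━━━━━━━━━━━━┃·███·█·███·█·██···█··█┃  
 10        0   ┃█·█·█···██·█··██·█····┃  
━━━━━━━━━━━━━━━┃                      ┃  
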